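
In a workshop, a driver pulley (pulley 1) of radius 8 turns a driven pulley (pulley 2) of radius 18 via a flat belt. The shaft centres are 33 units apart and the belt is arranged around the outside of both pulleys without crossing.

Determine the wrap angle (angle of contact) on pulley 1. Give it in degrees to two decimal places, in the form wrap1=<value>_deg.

open belt: β = asin((r2−r1)/C) = asin(10/33) = 17.6397°
wrap1 = π − 2β = 144.7206°
wrap2 = π + 2β = 215.2794°

wrap1=144.72_deg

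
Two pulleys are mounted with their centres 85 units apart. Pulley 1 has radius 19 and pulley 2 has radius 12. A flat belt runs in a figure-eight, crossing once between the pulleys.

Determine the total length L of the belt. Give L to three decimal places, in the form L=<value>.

crossed belt: β = asin((r1+r2)/C) = asin(31/85) = 21.3895°
wrap1 = wrap2 = π + 2β = 222.7790°
tangent length = C·cosβ = 79.1454
L = (r1+r2)·wrap + 2·C·cosβ = 31·3.8882 + 2·79.1454 = 278.8259

L=278.826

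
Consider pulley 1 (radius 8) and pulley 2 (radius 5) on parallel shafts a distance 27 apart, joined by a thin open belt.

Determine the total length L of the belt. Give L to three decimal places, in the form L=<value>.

open belt: β = asin((r2−r1)/C) = asin(-3/27) = -6.3794°
wrap1 = π − 2β = 192.7587°
wrap2 = π + 2β = 167.2413°
tangent length = C·cosβ = 26.8328
L = r1·wrap1 + r2·wrap2 + 2·C·cosβ = 8·3.3643 + 5·2.9189 + 2·26.8328 = 95.1744

L=95.174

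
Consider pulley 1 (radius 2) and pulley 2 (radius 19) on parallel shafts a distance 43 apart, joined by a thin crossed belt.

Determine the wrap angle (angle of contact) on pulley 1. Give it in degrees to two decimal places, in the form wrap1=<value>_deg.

crossed belt: β = asin((r1+r2)/C) = asin(21/43) = 29.2336°
wrap1 = wrap2 = π + 2β = 238.4673°

wrap1=238.47_deg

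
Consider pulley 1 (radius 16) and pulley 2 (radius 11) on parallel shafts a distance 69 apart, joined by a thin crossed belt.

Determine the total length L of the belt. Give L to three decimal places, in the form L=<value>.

L=233.530

crossed belt: β = asin((r1+r2)/C) = asin(27/69) = 23.0357°
wrap1 = wrap2 = π + 2β = 226.0714°
tangent length = C·cosβ = 63.4980
L = (r1+r2)·wrap + 2·C·cosβ = 27·3.9457 + 2·63.4980 = 233.5297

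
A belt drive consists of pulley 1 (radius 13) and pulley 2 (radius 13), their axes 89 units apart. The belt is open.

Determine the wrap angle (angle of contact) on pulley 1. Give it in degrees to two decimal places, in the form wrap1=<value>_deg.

wrap1=180.00_deg

open belt: β = asin((r2−r1)/C) = asin(0/89) = 0.0000°
wrap1 = π − 2β = 180.0000°
wrap2 = π + 2β = 180.0000°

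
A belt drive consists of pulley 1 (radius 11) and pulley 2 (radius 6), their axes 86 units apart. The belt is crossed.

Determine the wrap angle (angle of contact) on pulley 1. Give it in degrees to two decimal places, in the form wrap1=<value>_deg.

crossed belt: β = asin((r1+r2)/C) = asin(17/86) = 11.4010°
wrap1 = wrap2 = π + 2β = 202.8020°

wrap1=202.80_deg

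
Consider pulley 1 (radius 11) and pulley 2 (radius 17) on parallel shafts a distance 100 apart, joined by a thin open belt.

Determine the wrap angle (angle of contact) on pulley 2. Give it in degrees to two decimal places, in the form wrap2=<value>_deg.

wrap2=186.88_deg

open belt: β = asin((r2−r1)/C) = asin(6/100) = 3.4398°
wrap1 = π − 2β = 173.1204°
wrap2 = π + 2β = 186.8796°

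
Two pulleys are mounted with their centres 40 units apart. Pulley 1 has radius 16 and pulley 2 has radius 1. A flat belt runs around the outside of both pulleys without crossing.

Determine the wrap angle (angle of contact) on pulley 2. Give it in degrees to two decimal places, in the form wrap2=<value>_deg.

open belt: β = asin((r2−r1)/C) = asin(-15/40) = -22.0243°
wrap1 = π − 2β = 224.0486°
wrap2 = π + 2β = 135.9514°

wrap2=135.95_deg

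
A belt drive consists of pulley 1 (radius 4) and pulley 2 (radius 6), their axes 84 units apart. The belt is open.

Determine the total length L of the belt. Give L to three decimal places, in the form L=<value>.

L=199.464

open belt: β = asin((r2−r1)/C) = asin(2/84) = 1.3643°
wrap1 = π − 2β = 177.2714°
wrap2 = π + 2β = 182.7286°
tangent length = C·cosβ = 83.9762
L = r1·wrap1 + r2·wrap2 + 2·C·cosβ = 4·3.0940 + 6·3.1892 + 2·83.9762 = 199.4635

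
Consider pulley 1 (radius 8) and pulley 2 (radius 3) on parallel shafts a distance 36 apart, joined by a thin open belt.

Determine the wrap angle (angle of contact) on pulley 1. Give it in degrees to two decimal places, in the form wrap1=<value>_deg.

open belt: β = asin((r2−r1)/C) = asin(-5/36) = -7.9836°
wrap1 = π − 2β = 195.9671°
wrap2 = π + 2β = 164.0329°

wrap1=195.97_deg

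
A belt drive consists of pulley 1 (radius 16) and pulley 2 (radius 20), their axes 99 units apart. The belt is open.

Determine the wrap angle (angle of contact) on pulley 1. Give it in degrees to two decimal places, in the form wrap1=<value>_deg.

open belt: β = asin((r2−r1)/C) = asin(4/99) = 2.3156°
wrap1 = π − 2β = 175.3688°
wrap2 = π + 2β = 184.6312°

wrap1=175.37_deg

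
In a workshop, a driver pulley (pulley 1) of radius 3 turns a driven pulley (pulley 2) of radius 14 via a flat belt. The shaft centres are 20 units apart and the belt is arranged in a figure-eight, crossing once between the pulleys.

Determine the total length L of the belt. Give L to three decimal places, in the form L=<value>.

crossed belt: β = asin((r1+r2)/C) = asin(17/20) = 58.2117°
wrap1 = wrap2 = π + 2β = 296.4233°
tangent length = C·cosβ = 10.5357
L = (r1+r2)·wrap + 2·C·cosβ = 17·5.1736 + 2·10.5357 = 109.0219

L=109.022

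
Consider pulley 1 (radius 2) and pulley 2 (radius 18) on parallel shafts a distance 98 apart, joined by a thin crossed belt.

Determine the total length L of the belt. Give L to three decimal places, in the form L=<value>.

crossed belt: β = asin((r1+r2)/C) = asin(20/98) = 11.7757°
wrap1 = wrap2 = π + 2β = 203.5515°
tangent length = C·cosβ = 95.9375
L = (r1+r2)·wrap + 2·C·cosβ = 20·3.5526 + 2·95.9375 = 262.9278

L=262.928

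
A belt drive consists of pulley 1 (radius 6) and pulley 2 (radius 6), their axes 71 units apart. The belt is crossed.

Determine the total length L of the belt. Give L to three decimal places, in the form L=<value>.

crossed belt: β = asin((r1+r2)/C) = asin(12/71) = 9.7305°
wrap1 = wrap2 = π + 2β = 199.4610°
tangent length = C·cosβ = 69.9786
L = (r1+r2)·wrap + 2·C·cosβ = 12·3.4813 + 2·69.9786 = 181.7322

L=181.732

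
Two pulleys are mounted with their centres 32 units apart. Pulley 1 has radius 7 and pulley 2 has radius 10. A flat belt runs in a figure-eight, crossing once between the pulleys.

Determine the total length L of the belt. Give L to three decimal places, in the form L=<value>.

L=126.671

crossed belt: β = asin((r1+r2)/C) = asin(17/32) = 32.0900°
wrap1 = wrap2 = π + 2β = 244.1799°
tangent length = C·cosβ = 27.1109
L = (r1+r2)·wrap + 2·C·cosβ = 17·4.2617 + 2·27.1109 = 126.6714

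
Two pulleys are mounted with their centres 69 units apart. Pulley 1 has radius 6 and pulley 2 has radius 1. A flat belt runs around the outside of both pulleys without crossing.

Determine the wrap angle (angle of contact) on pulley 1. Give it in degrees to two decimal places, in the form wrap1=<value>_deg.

wrap1=188.31_deg

open belt: β = asin((r2−r1)/C) = asin(-5/69) = -4.1555°
wrap1 = π − 2β = 188.3110°
wrap2 = π + 2β = 171.6890°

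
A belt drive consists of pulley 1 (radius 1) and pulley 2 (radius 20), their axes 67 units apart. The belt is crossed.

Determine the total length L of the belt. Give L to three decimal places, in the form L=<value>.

crossed belt: β = asin((r1+r2)/C) = asin(21/67) = 18.2662°
wrap1 = wrap2 = π + 2β = 216.5325°
tangent length = C·cosβ = 63.6239
L = (r1+r2)·wrap + 2·C·cosβ = 21·3.7792 + 2·63.6239 = 206.6111

L=206.611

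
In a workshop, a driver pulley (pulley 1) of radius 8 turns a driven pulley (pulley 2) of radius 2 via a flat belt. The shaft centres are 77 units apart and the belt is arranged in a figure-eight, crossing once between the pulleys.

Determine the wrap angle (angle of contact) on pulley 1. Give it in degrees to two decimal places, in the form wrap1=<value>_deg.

wrap1=194.92_deg

crossed belt: β = asin((r1+r2)/C) = asin(10/77) = 7.4621°
wrap1 = wrap2 = π + 2β = 194.9242°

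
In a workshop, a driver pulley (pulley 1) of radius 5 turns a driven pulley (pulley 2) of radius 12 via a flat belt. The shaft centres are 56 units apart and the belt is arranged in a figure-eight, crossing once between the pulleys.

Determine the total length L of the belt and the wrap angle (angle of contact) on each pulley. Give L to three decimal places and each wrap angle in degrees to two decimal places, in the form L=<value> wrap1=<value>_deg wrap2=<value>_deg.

crossed belt: β = asin((r1+r2)/C) = asin(17/56) = 17.6722°
wrap1 = wrap2 = π + 2β = 215.3445°
tangent length = C·cosβ = 53.3573
L = (r1+r2)·wrap + 2·C·cosβ = 17·3.7585 + 2·53.3573 = 170.6086

L=170.609 wrap1=215.34_deg wrap2=215.34_deg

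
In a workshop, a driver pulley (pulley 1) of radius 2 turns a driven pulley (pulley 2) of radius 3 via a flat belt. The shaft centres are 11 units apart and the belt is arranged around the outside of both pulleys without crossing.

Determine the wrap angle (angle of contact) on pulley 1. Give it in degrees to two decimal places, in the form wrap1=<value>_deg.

wrap1=169.57_deg

open belt: β = asin((r2−r1)/C) = asin(1/11) = 5.2159°
wrap1 = π − 2β = 169.5682°
wrap2 = π + 2β = 190.4318°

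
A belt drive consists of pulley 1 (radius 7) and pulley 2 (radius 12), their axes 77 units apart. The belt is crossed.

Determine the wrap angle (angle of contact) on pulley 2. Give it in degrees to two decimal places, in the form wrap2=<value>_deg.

crossed belt: β = asin((r1+r2)/C) = asin(19/77) = 14.2855°
wrap1 = wrap2 = π + 2β = 208.5709°

wrap2=208.57_deg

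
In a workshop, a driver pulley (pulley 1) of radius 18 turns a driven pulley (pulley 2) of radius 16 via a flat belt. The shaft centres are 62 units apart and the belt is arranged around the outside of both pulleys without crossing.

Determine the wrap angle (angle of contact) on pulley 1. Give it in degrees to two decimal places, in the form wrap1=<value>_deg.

wrap1=183.70_deg

open belt: β = asin((r2−r1)/C) = asin(-2/62) = -1.8486°
wrap1 = π − 2β = 183.6971°
wrap2 = π + 2β = 176.3029°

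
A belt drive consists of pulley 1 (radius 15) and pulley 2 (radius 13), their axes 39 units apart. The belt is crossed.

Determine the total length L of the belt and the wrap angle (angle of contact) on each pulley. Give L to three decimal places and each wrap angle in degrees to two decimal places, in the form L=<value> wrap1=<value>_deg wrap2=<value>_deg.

crossed belt: β = asin((r1+r2)/C) = asin(28/39) = 45.8854°
wrap1 = wrap2 = π + 2β = 271.7708°
tangent length = C·cosβ = 27.1477
L = (r1+r2)·wrap + 2·C·cosβ = 28·4.7433 + 2·27.1477 = 187.1077

L=187.108 wrap1=271.77_deg wrap2=271.77_deg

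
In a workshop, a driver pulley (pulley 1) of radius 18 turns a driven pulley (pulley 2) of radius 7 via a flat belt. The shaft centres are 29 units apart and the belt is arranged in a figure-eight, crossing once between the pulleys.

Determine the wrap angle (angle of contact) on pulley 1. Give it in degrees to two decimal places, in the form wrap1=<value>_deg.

crossed belt: β = asin((r1+r2)/C) = asin(25/29) = 59.5497°
wrap1 = wrap2 = π + 2β = 299.0994°

wrap1=299.10_deg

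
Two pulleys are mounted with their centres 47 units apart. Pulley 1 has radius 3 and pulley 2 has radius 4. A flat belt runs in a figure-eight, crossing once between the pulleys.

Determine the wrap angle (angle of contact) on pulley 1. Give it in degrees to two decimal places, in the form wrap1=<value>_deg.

crossed belt: β = asin((r1+r2)/C) = asin(7/47) = 8.5653°
wrap1 = wrap2 = π + 2β = 197.1306°

wrap1=197.13_deg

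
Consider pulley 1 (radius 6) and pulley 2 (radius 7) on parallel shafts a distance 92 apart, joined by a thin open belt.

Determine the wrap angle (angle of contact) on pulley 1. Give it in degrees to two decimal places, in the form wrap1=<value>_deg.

open belt: β = asin((r2−r1)/C) = asin(1/92) = 0.6228°
wrap1 = π − 2β = 178.7544°
wrap2 = π + 2β = 181.2456°

wrap1=178.75_deg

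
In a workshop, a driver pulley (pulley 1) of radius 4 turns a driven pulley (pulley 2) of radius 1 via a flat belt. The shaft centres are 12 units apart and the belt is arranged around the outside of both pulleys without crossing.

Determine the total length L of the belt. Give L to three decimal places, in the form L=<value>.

L=40.462

open belt: β = asin((r2−r1)/C) = asin(-3/12) = -14.4775°
wrap1 = π − 2β = 208.9550°
wrap2 = π + 2β = 151.0450°
tangent length = C·cosβ = 11.6190
L = r1·wrap1 + r2·wrap2 + 2·C·cosβ = 4·3.6470 + 1·2.6362 + 2·11.6190 = 40.4619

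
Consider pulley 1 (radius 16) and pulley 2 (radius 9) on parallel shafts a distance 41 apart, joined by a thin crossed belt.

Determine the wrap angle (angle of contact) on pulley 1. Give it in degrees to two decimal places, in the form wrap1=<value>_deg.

crossed belt: β = asin((r1+r2)/C) = asin(25/41) = 37.5719°
wrap1 = wrap2 = π + 2β = 255.1437°

wrap1=255.14_deg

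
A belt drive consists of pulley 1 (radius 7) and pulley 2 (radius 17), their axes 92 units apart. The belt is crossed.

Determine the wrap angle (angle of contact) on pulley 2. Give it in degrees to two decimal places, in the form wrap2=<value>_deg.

wrap2=210.24_deg

crossed belt: β = asin((r1+r2)/C) = asin(24/92) = 15.1217°
wrap1 = wrap2 = π + 2β = 210.2433°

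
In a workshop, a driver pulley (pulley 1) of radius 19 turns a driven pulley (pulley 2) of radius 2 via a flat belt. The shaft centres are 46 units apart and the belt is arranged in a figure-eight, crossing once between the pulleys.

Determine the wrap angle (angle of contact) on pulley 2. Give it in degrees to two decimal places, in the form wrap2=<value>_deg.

wrap2=234.33_deg

crossed belt: β = asin((r1+r2)/C) = asin(21/46) = 27.1629°
wrap1 = wrap2 = π + 2β = 234.3258°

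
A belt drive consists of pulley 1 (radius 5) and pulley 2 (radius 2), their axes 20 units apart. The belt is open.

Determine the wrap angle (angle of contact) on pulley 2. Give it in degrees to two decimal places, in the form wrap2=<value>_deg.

wrap2=162.75_deg

open belt: β = asin((r2−r1)/C) = asin(-3/20) = -8.6269°
wrap1 = π − 2β = 197.2539°
wrap2 = π + 2β = 162.7461°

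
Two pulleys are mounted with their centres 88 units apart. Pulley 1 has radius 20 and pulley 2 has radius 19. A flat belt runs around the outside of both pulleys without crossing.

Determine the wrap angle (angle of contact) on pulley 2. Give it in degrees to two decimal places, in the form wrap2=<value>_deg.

open belt: β = asin((r2−r1)/C) = asin(-1/88) = -0.6511°
wrap1 = π − 2β = 181.3022°
wrap2 = π + 2β = 178.6978°

wrap2=178.70_deg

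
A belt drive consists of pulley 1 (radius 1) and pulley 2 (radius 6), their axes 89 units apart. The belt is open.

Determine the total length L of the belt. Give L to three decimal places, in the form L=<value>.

L=200.272

open belt: β = asin((r2−r1)/C) = asin(5/89) = 3.2206°
wrap1 = π − 2β = 173.5589°
wrap2 = π + 2β = 186.4411°
tangent length = C·cosβ = 88.8594
L = r1·wrap1 + r2·wrap2 + 2·C·cosβ = 1·3.0292 + 6·3.2540 + 2·88.8594 = 200.2721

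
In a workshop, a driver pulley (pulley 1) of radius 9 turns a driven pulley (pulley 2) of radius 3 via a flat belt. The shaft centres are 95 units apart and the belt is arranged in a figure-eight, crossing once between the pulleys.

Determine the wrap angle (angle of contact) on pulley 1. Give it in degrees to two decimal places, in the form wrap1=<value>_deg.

crossed belt: β = asin((r1+r2)/C) = asin(12/95) = 7.2567°
wrap1 = wrap2 = π + 2β = 194.5135°

wrap1=194.51_deg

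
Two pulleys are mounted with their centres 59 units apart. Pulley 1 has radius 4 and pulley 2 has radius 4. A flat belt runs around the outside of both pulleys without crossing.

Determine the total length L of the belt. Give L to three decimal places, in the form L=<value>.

open belt: β = asin((r2−r1)/C) = asin(0/59) = 0.0000°
wrap1 = π − 2β = 180.0000°
wrap2 = π + 2β = 180.0000°
tangent length = C·cosβ = 59.0000
L = r1·wrap1 + r2·wrap2 + 2·C·cosβ = 4·3.1416 + 4·3.1416 + 2·59.0000 = 143.1327

L=143.133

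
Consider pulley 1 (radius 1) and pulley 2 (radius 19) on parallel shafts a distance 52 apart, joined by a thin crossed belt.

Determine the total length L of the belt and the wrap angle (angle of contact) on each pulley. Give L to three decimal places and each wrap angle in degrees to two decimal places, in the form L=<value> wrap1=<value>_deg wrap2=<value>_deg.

L=174.623 wrap1=225.24_deg wrap2=225.24_deg

crossed belt: β = asin((r1+r2)/C) = asin(20/52) = 22.6199°
wrap1 = wrap2 = π + 2β = 225.2397°
tangent length = C·cosβ = 48.0000
L = (r1+r2)·wrap + 2·C·cosβ = 20·3.9312 + 2·48.0000 = 174.6235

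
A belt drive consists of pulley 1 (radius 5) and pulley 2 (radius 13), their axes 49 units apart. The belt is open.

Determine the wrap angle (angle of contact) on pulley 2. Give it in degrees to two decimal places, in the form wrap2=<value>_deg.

wrap2=198.79_deg

open belt: β = asin((r2−r1)/C) = asin(8/49) = 9.3965°
wrap1 = π − 2β = 161.2070°
wrap2 = π + 2β = 198.7930°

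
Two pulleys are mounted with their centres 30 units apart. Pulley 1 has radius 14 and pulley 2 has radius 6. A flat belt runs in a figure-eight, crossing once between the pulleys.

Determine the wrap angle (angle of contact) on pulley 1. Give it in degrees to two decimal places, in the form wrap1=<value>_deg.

crossed belt: β = asin((r1+r2)/C) = asin(20/30) = 41.8103°
wrap1 = wrap2 = π + 2β = 263.6206°

wrap1=263.62_deg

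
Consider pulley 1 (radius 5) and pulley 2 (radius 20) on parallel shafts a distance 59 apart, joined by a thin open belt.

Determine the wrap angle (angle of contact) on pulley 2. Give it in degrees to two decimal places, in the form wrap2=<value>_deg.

wrap2=209.46_deg

open belt: β = asin((r2−r1)/C) = asin(15/59) = 14.7284°
wrap1 = π − 2β = 150.5432°
wrap2 = π + 2β = 209.4568°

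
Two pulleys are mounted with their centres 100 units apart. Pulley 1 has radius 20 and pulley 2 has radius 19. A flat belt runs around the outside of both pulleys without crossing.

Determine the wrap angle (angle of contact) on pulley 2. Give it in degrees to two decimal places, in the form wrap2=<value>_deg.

open belt: β = asin((r2−r1)/C) = asin(-1/100) = -0.5730°
wrap1 = π − 2β = 181.1459°
wrap2 = π + 2β = 178.8541°

wrap2=178.85_deg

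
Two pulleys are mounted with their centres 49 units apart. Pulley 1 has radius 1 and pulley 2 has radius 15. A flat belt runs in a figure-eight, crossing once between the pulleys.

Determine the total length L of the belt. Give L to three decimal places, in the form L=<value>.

crossed belt: β = asin((r1+r2)/C) = asin(16/49) = 19.0583°
wrap1 = wrap2 = π + 2β = 218.1167°
tangent length = C·cosβ = 46.3141
L = (r1+r2)·wrap + 2·C·cosβ = 16·3.8069 + 2·46.3141 = 153.5380

L=153.538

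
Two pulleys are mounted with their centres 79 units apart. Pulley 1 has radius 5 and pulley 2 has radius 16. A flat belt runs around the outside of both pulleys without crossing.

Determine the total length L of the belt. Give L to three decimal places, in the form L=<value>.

L=225.508

open belt: β = asin((r2−r1)/C) = asin(11/79) = 8.0039°
wrap1 = π − 2β = 163.9922°
wrap2 = π + 2β = 196.0078°
tangent length = C·cosβ = 78.2304
L = r1·wrap1 + r2·wrap2 + 2·C·cosβ = 5·2.8622 + 16·3.4210 + 2·78.2304 = 225.5076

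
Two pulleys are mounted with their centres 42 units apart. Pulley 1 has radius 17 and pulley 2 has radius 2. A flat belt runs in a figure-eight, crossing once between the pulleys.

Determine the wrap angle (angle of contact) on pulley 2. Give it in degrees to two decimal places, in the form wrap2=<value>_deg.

wrap2=233.79_deg

crossed belt: β = asin((r1+r2)/C) = asin(19/42) = 26.8965°
wrap1 = wrap2 = π + 2β = 233.7931°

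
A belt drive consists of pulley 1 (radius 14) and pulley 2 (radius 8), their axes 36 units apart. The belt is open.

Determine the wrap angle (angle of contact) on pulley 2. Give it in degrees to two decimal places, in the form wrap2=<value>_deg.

open belt: β = asin((r2−r1)/C) = asin(-6/36) = -9.5941°
wrap1 = π − 2β = 199.1881°
wrap2 = π + 2β = 160.8119°

wrap2=160.81_deg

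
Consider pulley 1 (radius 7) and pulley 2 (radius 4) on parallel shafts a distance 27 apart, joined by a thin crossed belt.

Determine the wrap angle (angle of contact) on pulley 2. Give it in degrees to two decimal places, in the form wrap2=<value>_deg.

crossed belt: β = asin((r1+r2)/C) = asin(11/27) = 24.0421°
wrap1 = wrap2 = π + 2β = 228.0842°

wrap2=228.08_deg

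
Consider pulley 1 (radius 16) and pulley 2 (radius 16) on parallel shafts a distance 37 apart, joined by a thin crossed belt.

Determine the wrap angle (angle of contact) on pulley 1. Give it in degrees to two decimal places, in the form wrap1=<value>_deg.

wrap1=299.73_deg

crossed belt: β = asin((r1+r2)/C) = asin(32/37) = 59.8673°
wrap1 = wrap2 = π + 2β = 299.7346°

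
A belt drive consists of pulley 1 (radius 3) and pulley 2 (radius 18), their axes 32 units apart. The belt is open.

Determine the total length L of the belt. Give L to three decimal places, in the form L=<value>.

open belt: β = asin((r2−r1)/C) = asin(15/32) = 27.9532°
wrap1 = π − 2β = 124.0936°
wrap2 = π + 2β = 235.9064°
tangent length = C·cosβ = 28.2666
L = r1·wrap1 + r2·wrap2 + 2·C·cosβ = 3·2.1658 + 18·4.1173 + 2·28.2666 = 137.1429

L=137.143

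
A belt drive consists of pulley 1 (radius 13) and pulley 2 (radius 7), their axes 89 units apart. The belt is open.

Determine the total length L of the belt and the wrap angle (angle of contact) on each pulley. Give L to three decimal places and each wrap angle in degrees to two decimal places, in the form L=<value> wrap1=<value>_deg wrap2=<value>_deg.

open belt: β = asin((r2−r1)/C) = asin(-6/89) = -3.8656°
wrap1 = π − 2β = 187.7311°
wrap2 = π + 2β = 172.2689°
tangent length = C·cosβ = 88.7975
L = r1·wrap1 + r2·wrap2 + 2·C·cosβ = 13·3.2765 + 7·3.0067 + 2·88.7975 = 241.2365

L=241.237 wrap1=187.73_deg wrap2=172.27_deg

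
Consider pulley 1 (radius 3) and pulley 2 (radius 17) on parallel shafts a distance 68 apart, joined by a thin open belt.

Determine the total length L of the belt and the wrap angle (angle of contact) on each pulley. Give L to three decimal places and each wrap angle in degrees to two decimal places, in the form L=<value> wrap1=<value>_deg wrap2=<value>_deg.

open belt: β = asin((r2−r1)/C) = asin(14/68) = 11.8812°
wrap1 = π − 2β = 156.2377°
wrap2 = π + 2β = 203.7623°
tangent length = C·cosβ = 66.5432
L = r1·wrap1 + r2·wrap2 + 2·C·cosβ = 3·2.7269 + 17·3.5563 + 2·66.5432 = 201.7245

L=201.725 wrap1=156.24_deg wrap2=203.76_deg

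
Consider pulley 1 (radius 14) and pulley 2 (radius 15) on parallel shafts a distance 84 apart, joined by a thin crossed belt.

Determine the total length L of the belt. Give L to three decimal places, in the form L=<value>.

crossed belt: β = asin((r1+r2)/C) = asin(29/84) = 20.1963°
wrap1 = wrap2 = π + 2β = 220.3927°
tangent length = C·cosβ = 78.8353
L = (r1+r2)·wrap + 2·C·cosβ = 29·3.8466 + 2·78.8353 = 269.2213

L=269.221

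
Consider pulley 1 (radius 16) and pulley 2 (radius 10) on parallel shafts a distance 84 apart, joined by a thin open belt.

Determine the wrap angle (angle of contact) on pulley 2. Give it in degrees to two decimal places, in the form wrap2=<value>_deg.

open belt: β = asin((r2−r1)/C) = asin(-6/84) = -4.0960°
wrap1 = π − 2β = 188.1921°
wrap2 = π + 2β = 171.8079°

wrap2=171.81_deg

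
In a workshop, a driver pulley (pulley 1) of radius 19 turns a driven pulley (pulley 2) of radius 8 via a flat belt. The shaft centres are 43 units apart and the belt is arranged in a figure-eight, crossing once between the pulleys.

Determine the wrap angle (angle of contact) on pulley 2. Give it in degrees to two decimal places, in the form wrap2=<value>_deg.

wrap2=257.79_deg

crossed belt: β = asin((r1+r2)/C) = asin(27/43) = 38.8959°
wrap1 = wrap2 = π + 2β = 257.7917°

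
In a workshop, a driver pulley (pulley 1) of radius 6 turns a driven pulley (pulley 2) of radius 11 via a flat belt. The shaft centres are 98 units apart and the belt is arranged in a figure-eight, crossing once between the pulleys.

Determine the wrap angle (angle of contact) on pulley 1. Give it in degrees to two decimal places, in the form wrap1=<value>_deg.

wrap1=199.98_deg

crossed belt: β = asin((r1+r2)/C) = asin(17/98) = 9.9896°
wrap1 = wrap2 = π + 2β = 199.9792°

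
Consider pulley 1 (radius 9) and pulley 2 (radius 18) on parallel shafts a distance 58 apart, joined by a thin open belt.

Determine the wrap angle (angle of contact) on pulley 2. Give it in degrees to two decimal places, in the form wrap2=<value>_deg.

open belt: β = asin((r2−r1)/C) = asin(9/58) = 8.9268°
wrap1 = π − 2β = 162.1464°
wrap2 = π + 2β = 197.8536°

wrap2=197.85_deg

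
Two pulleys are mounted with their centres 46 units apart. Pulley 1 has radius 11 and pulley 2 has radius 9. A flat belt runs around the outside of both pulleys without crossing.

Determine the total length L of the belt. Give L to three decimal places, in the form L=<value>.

L=154.919

open belt: β = asin((r2−r1)/C) = asin(-2/46) = -2.4919°
wrap1 = π − 2β = 184.9838°
wrap2 = π + 2β = 175.0162°
tangent length = C·cosβ = 45.9565
L = r1·wrap1 + r2·wrap2 + 2·C·cosβ = 11·3.2286 + 9·3.0546 + 2·45.9565 = 154.9188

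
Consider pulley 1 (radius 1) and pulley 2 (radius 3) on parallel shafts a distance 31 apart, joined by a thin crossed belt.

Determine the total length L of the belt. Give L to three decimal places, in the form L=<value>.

L=75.083

crossed belt: β = asin((r1+r2)/C) = asin(4/31) = 7.4137°
wrap1 = wrap2 = π + 2β = 194.8273°
tangent length = C·cosβ = 30.7409
L = (r1+r2)·wrap + 2·C·cosβ = 4·3.4004 + 2·30.7409 = 75.0832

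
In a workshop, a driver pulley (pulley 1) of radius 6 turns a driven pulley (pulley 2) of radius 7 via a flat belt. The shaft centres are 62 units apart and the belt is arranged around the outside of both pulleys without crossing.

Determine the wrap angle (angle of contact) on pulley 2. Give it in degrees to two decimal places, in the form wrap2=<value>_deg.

open belt: β = asin((r2−r1)/C) = asin(1/62) = 0.9242°
wrap1 = π − 2β = 178.1517°
wrap2 = π + 2β = 181.8483°

wrap2=181.85_deg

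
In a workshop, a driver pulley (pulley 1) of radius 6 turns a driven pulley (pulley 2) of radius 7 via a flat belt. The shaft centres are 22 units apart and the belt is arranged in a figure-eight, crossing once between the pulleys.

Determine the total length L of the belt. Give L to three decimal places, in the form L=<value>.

L=92.774

crossed belt: β = asin((r1+r2)/C) = asin(13/22) = 36.2215°
wrap1 = wrap2 = π + 2β = 252.4431°
tangent length = C·cosβ = 17.7482
L = (r1+r2)·wrap + 2·C·cosβ = 13·4.4060 + 2·17.7482 = 92.7740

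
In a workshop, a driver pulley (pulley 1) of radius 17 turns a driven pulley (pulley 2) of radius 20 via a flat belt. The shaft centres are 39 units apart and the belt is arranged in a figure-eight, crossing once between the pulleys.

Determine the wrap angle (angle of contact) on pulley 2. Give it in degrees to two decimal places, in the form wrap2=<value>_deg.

wrap2=323.14_deg

crossed belt: β = asin((r1+r2)/C) = asin(37/39) = 71.5713°
wrap1 = wrap2 = π + 2β = 323.1427°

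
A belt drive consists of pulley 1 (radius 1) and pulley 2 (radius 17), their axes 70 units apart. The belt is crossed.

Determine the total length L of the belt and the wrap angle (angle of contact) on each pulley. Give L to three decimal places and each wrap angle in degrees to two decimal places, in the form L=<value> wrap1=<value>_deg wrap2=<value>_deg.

crossed belt: β = asin((r1+r2)/C) = asin(18/70) = 14.9006°
wrap1 = wrap2 = π + 2β = 209.8012°
tangent length = C·cosβ = 67.6461
L = (r1+r2)·wrap + 2·C·cosβ = 18·3.6617 + 2·67.6461 = 201.2033

L=201.203 wrap1=209.80_deg wrap2=209.80_deg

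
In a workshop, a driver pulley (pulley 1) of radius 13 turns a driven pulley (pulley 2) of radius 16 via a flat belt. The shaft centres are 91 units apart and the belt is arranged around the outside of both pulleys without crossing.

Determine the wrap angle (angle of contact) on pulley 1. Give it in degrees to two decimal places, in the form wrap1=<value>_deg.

wrap1=176.22_deg

open belt: β = asin((r2−r1)/C) = asin(3/91) = 1.8892°
wrap1 = π − 2β = 176.2216°
wrap2 = π + 2β = 183.7784°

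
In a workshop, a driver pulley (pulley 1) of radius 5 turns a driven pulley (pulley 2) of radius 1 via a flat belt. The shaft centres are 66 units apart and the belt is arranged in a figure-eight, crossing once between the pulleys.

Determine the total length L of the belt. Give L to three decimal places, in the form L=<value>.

L=151.395

crossed belt: β = asin((r1+r2)/C) = asin(6/66) = 5.2159°
wrap1 = wrap2 = π + 2β = 190.4318°
tangent length = C·cosβ = 65.7267
L = (r1+r2)·wrap + 2·C·cosβ = 6·3.3237 + 2·65.7267 = 151.3954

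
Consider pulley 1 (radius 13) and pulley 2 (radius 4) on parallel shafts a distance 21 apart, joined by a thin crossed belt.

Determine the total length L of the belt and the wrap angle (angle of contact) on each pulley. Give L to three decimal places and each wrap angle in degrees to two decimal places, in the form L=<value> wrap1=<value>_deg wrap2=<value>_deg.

crossed belt: β = asin((r1+r2)/C) = asin(17/21) = 54.0494°
wrap1 = wrap2 = π + 2β = 288.0989°
tangent length = C·cosβ = 12.3288
L = (r1+r2)·wrap + 2·C·cosβ = 17·5.0283 + 2·12.3288 = 110.1383

L=110.138 wrap1=288.10_deg wrap2=288.10_deg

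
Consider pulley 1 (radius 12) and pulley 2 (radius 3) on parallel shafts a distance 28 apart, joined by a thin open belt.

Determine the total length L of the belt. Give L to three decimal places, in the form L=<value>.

open belt: β = asin((r2−r1)/C) = asin(-9/28) = -18.7493°
wrap1 = π − 2β = 217.4987°
wrap2 = π + 2β = 142.5013°
tangent length = C·cosβ = 26.5141
L = r1·wrap1 + r2·wrap2 + 2·C·cosβ = 12·3.7961 + 3·2.4871 + 2·26.5141 = 106.0425

L=106.042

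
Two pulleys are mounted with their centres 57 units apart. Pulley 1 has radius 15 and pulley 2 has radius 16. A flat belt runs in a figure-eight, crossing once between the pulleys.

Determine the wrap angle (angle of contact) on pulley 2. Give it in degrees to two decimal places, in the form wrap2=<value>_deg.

wrap2=245.89_deg

crossed belt: β = asin((r1+r2)/C) = asin(31/57) = 32.9468°
wrap1 = wrap2 = π + 2β = 245.8935°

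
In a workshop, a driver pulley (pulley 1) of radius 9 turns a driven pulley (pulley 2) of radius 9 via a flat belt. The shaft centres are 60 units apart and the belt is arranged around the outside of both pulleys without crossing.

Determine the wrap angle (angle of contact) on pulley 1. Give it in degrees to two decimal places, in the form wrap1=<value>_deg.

open belt: β = asin((r2−r1)/C) = asin(0/60) = 0.0000°
wrap1 = π − 2β = 180.0000°
wrap2 = π + 2β = 180.0000°

wrap1=180.00_deg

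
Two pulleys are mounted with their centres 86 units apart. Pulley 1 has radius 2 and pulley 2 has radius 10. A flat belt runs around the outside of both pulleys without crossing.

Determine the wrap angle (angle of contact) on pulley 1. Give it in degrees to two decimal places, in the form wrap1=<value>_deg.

wrap1=169.32_deg

open belt: β = asin((r2−r1)/C) = asin(8/86) = 5.3376°
wrap1 = π − 2β = 169.3249°
wrap2 = π + 2β = 190.6751°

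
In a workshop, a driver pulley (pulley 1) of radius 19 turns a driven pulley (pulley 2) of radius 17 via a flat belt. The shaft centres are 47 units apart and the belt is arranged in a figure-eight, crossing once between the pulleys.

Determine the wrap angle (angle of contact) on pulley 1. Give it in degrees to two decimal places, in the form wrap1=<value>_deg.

crossed belt: β = asin((r1+r2)/C) = asin(36/47) = 49.9922°
wrap1 = wrap2 = π + 2β = 279.9845°

wrap1=279.98_deg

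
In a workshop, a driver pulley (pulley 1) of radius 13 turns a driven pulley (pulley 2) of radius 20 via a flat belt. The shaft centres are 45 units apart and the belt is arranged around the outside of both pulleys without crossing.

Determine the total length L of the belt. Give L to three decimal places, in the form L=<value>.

open belt: β = asin((r2−r1)/C) = asin(7/45) = 8.9490°
wrap1 = π − 2β = 162.1020°
wrap2 = π + 2β = 197.8980°
tangent length = C·cosβ = 44.4522
L = r1·wrap1 + r2·wrap2 + 2·C·cosβ = 13·2.8292 + 20·3.4540 + 2·44.4522 = 194.7637

L=194.764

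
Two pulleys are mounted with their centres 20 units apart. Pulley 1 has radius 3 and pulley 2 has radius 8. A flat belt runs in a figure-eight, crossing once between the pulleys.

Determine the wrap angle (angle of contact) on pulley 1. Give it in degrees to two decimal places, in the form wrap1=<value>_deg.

wrap1=246.73_deg

crossed belt: β = asin((r1+r2)/C) = asin(11/20) = 33.3670°
wrap1 = wrap2 = π + 2β = 246.7340°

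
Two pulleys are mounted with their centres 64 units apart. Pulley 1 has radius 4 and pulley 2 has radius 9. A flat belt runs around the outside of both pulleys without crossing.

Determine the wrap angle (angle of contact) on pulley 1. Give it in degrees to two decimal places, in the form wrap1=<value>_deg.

wrap1=171.04_deg

open belt: β = asin((r2−r1)/C) = asin(5/64) = 4.4808°
wrap1 = π − 2β = 171.0384°
wrap2 = π + 2β = 188.9616°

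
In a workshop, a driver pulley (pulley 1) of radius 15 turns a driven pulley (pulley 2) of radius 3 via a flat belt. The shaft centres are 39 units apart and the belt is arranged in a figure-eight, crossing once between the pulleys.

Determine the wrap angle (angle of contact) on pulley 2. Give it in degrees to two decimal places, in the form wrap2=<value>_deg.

wrap2=234.97_deg

crossed belt: β = asin((r1+r2)/C) = asin(18/39) = 27.4864°
wrap1 = wrap2 = π + 2β = 234.9729°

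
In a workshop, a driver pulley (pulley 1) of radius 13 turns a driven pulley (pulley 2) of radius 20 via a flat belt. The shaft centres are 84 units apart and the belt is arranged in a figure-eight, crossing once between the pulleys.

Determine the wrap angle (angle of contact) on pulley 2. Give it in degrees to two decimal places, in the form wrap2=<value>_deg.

crossed belt: β = asin((r1+r2)/C) = asin(33/84) = 23.1324°
wrap1 = wrap2 = π + 2β = 226.2648°

wrap2=226.26_deg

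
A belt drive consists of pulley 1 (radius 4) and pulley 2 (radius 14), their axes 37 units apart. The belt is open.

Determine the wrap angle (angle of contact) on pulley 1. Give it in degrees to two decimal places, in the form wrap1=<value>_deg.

open belt: β = asin((r2−r1)/C) = asin(10/37) = 15.6804°
wrap1 = π − 2β = 148.6393°
wrap2 = π + 2β = 211.3607°

wrap1=148.64_deg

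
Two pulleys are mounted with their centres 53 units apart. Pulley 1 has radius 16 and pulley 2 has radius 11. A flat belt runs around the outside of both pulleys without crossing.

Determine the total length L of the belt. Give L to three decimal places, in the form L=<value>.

L=191.295

open belt: β = asin((r2−r1)/C) = asin(-5/53) = -5.4133°
wrap1 = π − 2β = 190.8266°
wrap2 = π + 2β = 169.1734°
tangent length = C·cosβ = 52.7636
L = r1·wrap1 + r2·wrap2 + 2·C·cosβ = 16·3.3306 + 11·2.9526 + 2·52.7636 = 191.2951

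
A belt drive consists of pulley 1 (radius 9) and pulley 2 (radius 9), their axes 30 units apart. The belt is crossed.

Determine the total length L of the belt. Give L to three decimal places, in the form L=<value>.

L=127.715

crossed belt: β = asin((r1+r2)/C) = asin(18/30) = 36.8699°
wrap1 = wrap2 = π + 2β = 253.7398°
tangent length = C·cosβ = 24.0000
L = (r1+r2)·wrap + 2·C·cosβ = 18·4.4286 + 2·24.0000 = 127.7147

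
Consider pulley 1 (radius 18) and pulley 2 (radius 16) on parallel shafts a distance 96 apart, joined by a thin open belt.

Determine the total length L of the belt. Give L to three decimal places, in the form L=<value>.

L=298.856

open belt: β = asin((r2−r1)/C) = asin(-2/96) = -1.1937°
wrap1 = π − 2β = 182.3875°
wrap2 = π + 2β = 177.6125°
tangent length = C·cosβ = 95.9792
L = r1·wrap1 + r2·wrap2 + 2·C·cosβ = 18·3.1833 + 16·3.0999 + 2·95.9792 = 298.8558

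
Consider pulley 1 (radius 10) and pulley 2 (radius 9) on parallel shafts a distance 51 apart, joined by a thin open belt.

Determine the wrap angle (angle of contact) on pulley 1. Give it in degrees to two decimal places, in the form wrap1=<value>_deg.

wrap1=182.25_deg

open belt: β = asin((r2−r1)/C) = asin(-1/51) = -1.1235°
wrap1 = π − 2β = 182.2470°
wrap2 = π + 2β = 177.7530°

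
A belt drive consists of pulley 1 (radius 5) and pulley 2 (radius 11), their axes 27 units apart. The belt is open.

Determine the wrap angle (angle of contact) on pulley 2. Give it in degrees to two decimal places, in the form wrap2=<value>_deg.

wrap2=205.68_deg

open belt: β = asin((r2−r1)/C) = asin(6/27) = 12.8396°
wrap1 = π − 2β = 154.3208°
wrap2 = π + 2β = 205.6792°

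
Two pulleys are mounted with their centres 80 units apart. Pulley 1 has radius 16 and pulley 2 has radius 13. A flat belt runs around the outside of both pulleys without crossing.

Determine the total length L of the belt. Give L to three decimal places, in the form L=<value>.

L=251.219

open belt: β = asin((r2−r1)/C) = asin(-3/80) = -2.1491°
wrap1 = π − 2β = 184.2982°
wrap2 = π + 2β = 175.7018°
tangent length = C·cosβ = 79.9437
L = r1·wrap1 + r2·wrap2 + 2·C·cosβ = 16·3.2166 + 13·3.0666 + 2·79.9437 = 251.2187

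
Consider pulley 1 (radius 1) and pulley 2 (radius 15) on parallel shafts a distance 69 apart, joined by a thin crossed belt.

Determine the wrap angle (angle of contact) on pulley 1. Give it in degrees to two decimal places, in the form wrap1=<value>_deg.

crossed belt: β = asin((r1+r2)/C) = asin(16/69) = 13.4080°
wrap1 = wrap2 = π + 2β = 206.8160°

wrap1=206.82_deg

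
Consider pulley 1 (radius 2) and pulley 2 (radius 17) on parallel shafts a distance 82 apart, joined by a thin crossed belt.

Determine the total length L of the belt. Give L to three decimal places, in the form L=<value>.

crossed belt: β = asin((r1+r2)/C) = asin(19/82) = 13.3976°
wrap1 = wrap2 = π + 2β = 206.7952°
tangent length = C·cosβ = 79.7684
L = (r1+r2)·wrap + 2·C·cosβ = 19·3.6093 + 2·79.7684 = 228.1127

L=228.113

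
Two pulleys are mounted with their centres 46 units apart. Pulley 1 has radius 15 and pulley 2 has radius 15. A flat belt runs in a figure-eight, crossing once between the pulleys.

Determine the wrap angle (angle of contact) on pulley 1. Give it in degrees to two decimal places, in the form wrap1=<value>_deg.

crossed belt: β = asin((r1+r2)/C) = asin(30/46) = 40.7057°
wrap1 = wrap2 = π + 2β = 261.4114°

wrap1=261.41_deg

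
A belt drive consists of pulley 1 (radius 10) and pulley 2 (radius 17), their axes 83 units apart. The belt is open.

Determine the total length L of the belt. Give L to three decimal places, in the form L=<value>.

open belt: β = asin((r2−r1)/C) = asin(7/83) = 4.8379°
wrap1 = π − 2β = 170.3242°
wrap2 = π + 2β = 189.6758°
tangent length = C·cosβ = 82.7043
L = r1·wrap1 + r2·wrap2 + 2·C·cosβ = 10·2.9727 + 17·3.3105 + 2·82.7043 = 251.4137

L=251.414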